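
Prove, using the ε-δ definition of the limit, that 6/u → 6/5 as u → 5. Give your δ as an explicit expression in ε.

δ = min(5/2, (25/12)ε)

Fix ε > 0. We seek δ > 0 such that 0 < |u − 5| < δ implies |6/u − (6/5)| < ε.
|6/u − (6/5)| = 6·|5 − u|/(5·|u|) = 6|u − 5|/(5|u|).
Require δ ≤ 5/2 so that |u| > 5 − 5/2 = 5/2, hence 5|u| > 25/2.
Then |6/u − (6/5)| < 6|u − 5|/(25/2), which is < ε when |u − 5| < (25/12)ε.
Take δ = min(5/2, (25/12)ε). Then 0 < |u − 5| < δ gives both |u − 5| < 5/2 and |u − 5| < (25/12)ε, so |6/u − (6/5)| < ε.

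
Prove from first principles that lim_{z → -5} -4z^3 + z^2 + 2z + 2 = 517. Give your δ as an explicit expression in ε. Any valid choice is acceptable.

Fix ε > 0. We want δ > 0 such that 0 < |z + 5| < δ implies |(-4z^3 + z^2 + 2z + 2) − 517| < ε.
(-4z^3 + z^2 + 2z + 2) − 517 = -4z^3 + z^2 + 2z - 515 = (z + 5)(-4z^2 + 21z - 103).
So |(-4z^3 + z^2 + 2z + 2) − 517| = |z + 5|·|-4z^2 + 21z - 103|.
Assume first that |z + 5| < 1, so |z| < 6. Then |-4z^2 + 21z - 103| ≤ 4·6^2 + 21·6 + 103 = 373.
Hence |(-4z^3 + z^2 + 2z + 2) − 517| ≤ 373|z + 5| < ε provided |z + 5| < ε/373.
Choosing δ = min(1, ε/373) ensures both conditions, hence |(-4z^3 + z^2 + 2z + 2) − 517| < ε.

δ = min(1, ε/373)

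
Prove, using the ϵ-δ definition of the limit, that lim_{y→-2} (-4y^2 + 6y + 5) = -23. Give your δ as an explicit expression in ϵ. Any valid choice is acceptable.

δ = min(1, ϵ/26)

Let ϵ > 0. We want δ > 0 such that 0 < |y + 2| < δ implies |(-4y^2 + 6y + 5) + 23| < ϵ.
(-4y^2 + 6y + 5) + 23 = -4y^2 + 6y + 28 = (y + 2)(-4y + 14).
So |(-4y^2 + 6y + 5) + 23| = |y + 2|·|-4y + 14|.
Require δ ≤ 1. Then |y + 2| < 1 gives |y| < 3, and by the triangle inequality |-4y + 14| ≤ 4·3 + 14 = 26.
Hence |(-4y^2 + 6y + 5) + 23| ≤ 26|y + 2| < ϵ provided |y + 2| < ϵ/26.
Choosing δ = min(1, ϵ/26) ensures both conditions, hence |(-4y^2 + 6y + 5) + 23| < ϵ.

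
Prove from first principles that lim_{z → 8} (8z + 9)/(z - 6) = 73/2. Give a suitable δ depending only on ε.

δ = min(1, (2/57)ε)

Fix ε > 0. We want δ > 0 with 0 < |z − 8| < δ ⇒ |(8z + 9)/(z - 6) − (73/2)| < ε.
Combining over a common denominator, (8z + 9)/(z - 6) − (73/2) = [(8z + 9)·2 − 73·(z - 6)] / [2·(z - 6)] = -57(z − 8) / (2(z - 6)).
So |(8z + 9)/(z - 6) − (73/2)| = 57|z − 8| / (2·|z − 6|).
Restrict δ ≤ 1. Then |z − 8| < 1 gives |z − 6| = |(z − 8) + 2| ≥ 2 − 1 = 1.
Hence |(8z + 9)/(z - 6) − (73/2)| < 57|z − 8|/(2·1) = (57/2)|z − 8|, which is < ε once |z − 8| < (2/57)ε.
Take δ = min(1, (2/57)ε). Then 0 < |z − 8| < δ forces both bounds, so |(8z + 9)/(z - 6) − (73/2)| < ε.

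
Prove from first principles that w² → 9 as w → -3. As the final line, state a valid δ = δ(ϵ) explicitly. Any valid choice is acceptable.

Let ϵ > 0 be given. We seek δ > 0 with 0 < |w + 3| < δ ⇒ |w² − 9| < ϵ.
Factor: w² − 9 = (w + 3)(w - 3), so |w² − 9| = |w + 3|·|w - 3|.
Restrict δ ≤ 1. Then |w + 3| < 1 gives |w| < 4, so by the triangle inequality |w - 3| ≤ 4 + 3 = 7.
Hence |w² − 9| ≤ 7|w + 3|, which is < ϵ once |w + 3| < ϵ/7.
Take δ = min(1, ϵ/7). If 0 < |w + 3| < δ then both bounds hold and |w² − 9| ≤ 7|w + 3| < 7·(ϵ/7) = ϵ.

δ = min(1, ϵ/7)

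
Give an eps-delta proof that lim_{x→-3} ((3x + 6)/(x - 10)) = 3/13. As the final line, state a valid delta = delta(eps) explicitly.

Suppose eps > 0. We want delta > 0 with 0 < |x + 3| < delta ⇒ |(3x + 6)/(x - 10) − (3/13)| < eps.
Combining over a common denominator, (3x + 6)/(x - 10) − (3/13) = [(3x + 6)·(-13) − (-3)·(x - 10)] / [(-13)·(x - 10)] = -36(x + 3) / ((-13)(x - 10)).
So |(3x + 6)/(x - 10) − (3/13)| = 36|x + 3| / (13·|x − 10|).
Require delta ≤ 13/2, so |x − 10| ≥ |-13| − |x + 3| > 13 − 13/2 = 13/2.
Hence |(3x + 6)/(x - 10) − (3/13)| < 36|x + 3|/(13·(13/2)) = (72/169)|x + 3|, which is < eps once |x + 3| < (169/72)eps.
Take delta = min(13/2, (169/72)eps). Then 0 < |x + 3| < delta forces both bounds, so |(3x + 6)/(x - 10) − (3/13)| < eps.

delta = min(13/2, (169/72)eps)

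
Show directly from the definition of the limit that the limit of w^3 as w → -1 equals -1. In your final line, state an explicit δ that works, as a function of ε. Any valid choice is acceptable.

Let ε > 0. We seek δ > 0 with 0 < |w + 1| < δ ⇒ |w^3 + 1| < ε.
Factor: w^3 + 1 = (w + 1)(w^2 - w + 1), so |w^3 + 1| = |w + 1|·|w^2 - w + 1|.
Impose δ ≤ 1 so that |w| < 2; then |w^2 - w + 1| ≤ 7.
Hence |w^3 + 1| ≤ 7|w + 1|, which is < ε once |w + 1| < ε/7.
Take δ = min(1, ε/7). If 0 < |w + 1| < δ then both bounds hold and |w^3 + 1| ≤ 7|w + 1| < 7·(ε/7) = ε.

δ = min(1, ε/7)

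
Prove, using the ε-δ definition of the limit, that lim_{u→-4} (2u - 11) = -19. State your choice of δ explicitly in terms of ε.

δ = ε/2

Fix ε > 0. We need δ > 0 so that 0 < |u + 4| < δ implies |(2u - 11) + 19| < ε.
|(2u - 11) + 19| = |2u + 8| = 2|u + 4|.
Thus it suffices that |u + 4| < ε/2.
Take δ = ε/2. If 0 < |u + 4| < δ then |(2u - 11) + 19| = 2|u + 4| < 2·(ε/2) = ε.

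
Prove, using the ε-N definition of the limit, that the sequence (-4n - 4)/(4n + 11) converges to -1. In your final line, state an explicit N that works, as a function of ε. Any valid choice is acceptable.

Let ε > 0. For n ≥ 1, |(-4n - 4)/(4n + 11) + 1| = |28|/(4(4n + 11)) = 28/(4(4n + 11)).
Since 4n + 11 ≥ 4n for n ≥ 1, this is ≤ 28/(4·4n) = (7/4)/n.
So |(-4n - 4)/(4n + 11) + 1| < ε whenever n > (7/4)/ε.
Take N = (7/4)/ε. If n > N then |(-4n - 4)/(4n + 11) + 1| ≤ (7/4)/n < ε.

N = (7/4)/ε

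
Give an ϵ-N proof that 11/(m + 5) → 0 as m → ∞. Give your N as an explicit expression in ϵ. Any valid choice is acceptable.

N = 11/ϵ

Let ϵ > 0. For m ≥ 1, |11/(m + 5) − 0| = 11/(m + 5) ≤ 11/m.
We need 11/m < ϵ, i.e. m > 11/ϵ.
Take N = 11/ϵ. If m > N then |11/(m + 5)| ≤ 11/m < ϵ.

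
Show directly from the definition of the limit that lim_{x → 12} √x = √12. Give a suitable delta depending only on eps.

delta = min(12, √12·eps)

Let eps > 0. We want delta > 0 such that 0 < |x − 12| < delta implies |√x − √12| < eps.
Rationalise: √x − √12 = (x − 12)/(√x + √12), so |√x − √12| = |x − 12|/(√x + √12).
Restrict delta ≤ 12 so that |x − 12| < 12 forces x > 0, and then √x + √12 > √12.
Hence |√x − √12| < |x − 12|/√12, which is < eps once |x − 12| < √12·eps.
Take delta = min(12, √12·eps). If 0 < |x − 12| < delta then x > 0 and |√x − √12| < |x − 12|/√12 < eps.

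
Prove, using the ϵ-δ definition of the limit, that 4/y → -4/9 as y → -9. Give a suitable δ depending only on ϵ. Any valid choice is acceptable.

Suppose ϵ > 0. We seek δ > 0 such that 0 < |y + 9| < δ implies |4/y + 4/9| < ϵ.
|4/y + 4/9| = 4·|-9 − y|/(9·|y|) = 4|y + 9|/(9|y|).
Require δ ≤ 9/2 so that |y| > 9 − 9/2 = 9/2, hence 9|y| > 81/2.
Then |4/y + 4/9| < 4|y + 9|/(81/2), which is < ϵ when |y + 9| < (81/8)ϵ.
Take δ = min(9/2, (81/8)ϵ). Then 0 < |y + 9| < δ gives both |y + 9| < 9/2 and |y + 9| < (81/8)ϵ, so |4/y + 4/9| < ϵ.

δ = min(9/2, (81/8)ϵ)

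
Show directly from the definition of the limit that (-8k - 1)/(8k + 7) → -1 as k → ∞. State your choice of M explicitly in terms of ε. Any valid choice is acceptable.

Suppose ε > 0. For k ≥ 1, |(-8k - 1)/(8k + 7) + 1| = |48|/(8(8k + 7)) = 48/(8(8k + 7)).
Since 8k + 7 ≥ 8k for k ≥ 1, this is ≤ 48/(8·8k) = (3/4)/k.
So |(-8k - 1)/(8k + 7) + 1| < ε whenever k > (3/4)/ε.
Take M = (3/4)/ε. If k > M then |(-8k - 1)/(8k + 7) + 1| ≤ (3/4)/k < ε.

M = (3/4)/ε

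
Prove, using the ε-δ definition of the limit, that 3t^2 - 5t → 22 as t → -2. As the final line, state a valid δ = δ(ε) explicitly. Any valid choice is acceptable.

δ = min(1, ε/20)

Fix ε > 0. We want δ > 0 such that 0 < |t + 2| < δ implies |(3t^2 - 5t) − 22| < ε.
(3t^2 - 5t) − 22 = 3t^2 - 5t - 22 = (t + 2)(3t - 11).
So |(3t^2 - 5t) − 22| = |t + 2|·|3t - 11|.
Require δ ≤ 1. Then |t + 2| < 1 gives |t| < 3, and by the triangle inequality |3t - 11| ≤ 3·3 + 11 = 20.
Hence |(3t^2 - 5t) − 22| ≤ 20|t + 2| < ε provided |t + 2| < ε/20.
Choosing δ = min(1, ε/20) ensures both conditions, hence |(3t^2 - 5t) − 22| < ε.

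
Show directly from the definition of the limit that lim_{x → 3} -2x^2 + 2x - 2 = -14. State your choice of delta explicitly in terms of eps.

delta = min(2, eps/14)

Fix eps > 0. We want delta > 0 such that 0 < |x − 3| < delta implies |(-2x^2 + 2x - 2) + 14| < eps.
(-2x^2 + 2x - 2) + 14 = -2x^2 + 2x + 12 = (x − 3)(-2x - 4).
So |(-2x^2 + 2x - 2) + 14| = |x − 3|·|-2x - 4|.
Require delta ≤ 2. Then |x − 3| < 2 gives |x| < 5, and by the triangle inequality |-2x - 4| ≤ 2·5 + 4 = 14.
Hence |(-2x^2 + 2x - 2) + 14| ≤ 14|x − 3| < eps provided |x − 3| < eps/14.
Choosing delta = min(2, eps/14) ensures both conditions, hence |(-2x^2 + 2x - 2) + 14| < eps.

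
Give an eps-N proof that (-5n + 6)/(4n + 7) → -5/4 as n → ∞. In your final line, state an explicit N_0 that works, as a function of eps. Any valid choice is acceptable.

N_0 = (59/16)/eps

Fix eps > 0. For n ≥ 1, |(-5n + 6)/(4n + 7) + 5/4| = |59|/(4(4n + 7)) = 59/(4(4n + 7)).
Since 4n + 7 ≥ 4n for n ≥ 1, this is ≤ 59/(4·4n) = (59/16)/n.
So |(-5n + 6)/(4n + 7) + 5/4| < eps whenever n > (59/16)/eps.
Take N_0 = (59/16)/eps. If n > N_0 then |(-5n + 6)/(4n + 7) + 5/4| ≤ (59/16)/n < eps.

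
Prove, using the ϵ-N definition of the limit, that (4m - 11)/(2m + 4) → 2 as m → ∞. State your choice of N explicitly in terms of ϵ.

N = (19/2)/ϵ

Let ϵ > 0. For m ≥ 1, |(4m - 11)/(2m + 4) − 2| = |-38|/(2(2m + 4)) = 38/(2(2m + 4)).
Since 2m + 4 ≥ 2m for m ≥ 1, this is ≤ 38/(2·2m) = (19/2)/m.
So |(4m - 11)/(2m + 4) − 2| < ϵ whenever m > (19/2)/ϵ.
Take N = (19/2)/ϵ. If m > N then |(4m - 11)/(2m + 4) − 2| ≤ (19/2)/m < ϵ.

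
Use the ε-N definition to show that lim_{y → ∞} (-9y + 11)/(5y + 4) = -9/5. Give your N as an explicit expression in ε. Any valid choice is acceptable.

Fix ε > 0. We seek N > 0 such that y > N implies |(-9y + 11)/(5y + 4) + 9/5| < ε.
(-9y + 11)/(5y + 4) + 9/5 = (5(-9y + 11) − (-9)(5y + 4)) / (5(5y + 4)) = 91/(5(5y + 4)).
For y > 0 we have 5y + 4 > 5y, so |(-9y + 11)/(5y + 4) + 9/5| = 91/(5(5y + 4)) < 91/(5·5y) = (91/25)/y.
Thus |(-9y + 11)/(5y + 4) + 9/5| < ε whenever y > (91/25)/ε.
Take N = (91/25)/ε. If y > N then |(-9y + 11)/(5y + 4) + 9/5| < (91/25)/y < ε.

N = (91/25)/ε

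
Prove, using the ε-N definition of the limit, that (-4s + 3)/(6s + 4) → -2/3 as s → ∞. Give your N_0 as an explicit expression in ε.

N_0 = (17/18)/ε

Let ε > 0 be given. We seek N_0 > 0 such that s > N_0 implies |(-4s + 3)/(6s + 4) + 2/3| < ε.
(-4s + 3)/(6s + 4) + 2/3 = (6(-4s + 3) − (-4)(6s + 4)) / (6(6s + 4)) = 34/(6(6s + 4)).
For s > 0 we have 6s + 4 > 6s, so |(-4s + 3)/(6s + 4) + 2/3| = 34/(6(6s + 4)) < 34/(6·6s) = (17/18)/s.
Thus |(-4s + 3)/(6s + 4) + 2/3| < ε whenever s > (17/18)/ε.
Take N_0 = (17/18)/ε. If s > N_0 then |(-4s + 3)/(6s + 4) + 2/3| < (17/18)/s < ε.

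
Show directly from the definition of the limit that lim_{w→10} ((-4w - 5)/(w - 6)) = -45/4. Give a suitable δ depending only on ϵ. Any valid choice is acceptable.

Fix ϵ > 0. We want δ > 0 with 0 < |w − 10| < δ ⇒ |(-4w - 5)/(w - 6) + 45/4| < ϵ.
Combining over a common denominator, (-4w - 5)/(w - 6) + 45/4 = [(-4w - 5)·4 − (-45)·(w - 6)] / [4·(w - 6)] = 29(w − 10) / (4(w - 6)).
So |(-4w - 5)/(w - 6) + 45/4| = 29|w − 10| / (4·|w − 6|).
Restrict δ ≤ 2. Then |w − 10| < 2 gives |w − 6| = |(w − 10) + 4| ≥ 4 − 2 = 2.
Hence |(-4w - 5)/(w - 6) + 45/4| < 29|w − 10|/(4·2) = (29/8)|w − 10|, which is < ϵ once |w − 10| < (8/29)ϵ.
Take δ = min(2, (8/29)ϵ). Then 0 < |w − 10| < δ forces both bounds, so |(-4w - 5)/(w - 6) + 45/4| < ϵ.

δ = min(2, (8/29)ϵ)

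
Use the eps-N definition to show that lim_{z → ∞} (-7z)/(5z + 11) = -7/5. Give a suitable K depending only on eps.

Fix eps > 0. We seek K > 0 such that z > K implies |(-7z)/(5z + 11) + 7/5| < eps.
(-7z)/(5z + 11) + 7/5 = (5(-7z) − (-7)(5z + 11)) / (5(5z + 11)) = 77/(5(5z + 11)).
For z > 0 we have 5z + 11 > 5z, so |(-7z)/(5z + 11) + 7/5| = 77/(5(5z + 11)) < 77/(5·5z) = (77/25)/z.
Thus |(-7z)/(5z + 11) + 7/5| < eps whenever z > (77/25)/eps.
Take K = (77/25)/eps. If z > K then |(-7z)/(5z + 11) + 7/5| < (77/25)/z < eps.

K = (77/25)/eps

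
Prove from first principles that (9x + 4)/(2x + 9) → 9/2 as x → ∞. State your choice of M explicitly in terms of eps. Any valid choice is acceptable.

Suppose eps > 0. We seek M > 0 such that x > M implies |(9x + 4)/(2x + 9) − (9/2)| < eps.
(9x + 4)/(2x + 9) − (9/2) = (2(9x + 4) − 9(2x + 9)) / (2(2x + 9)) = -73/(2(2x + 9)).
For x > 0 we have 2x + 9 > 2x, so |(9x + 4)/(2x + 9) − (9/2)| = 73/(2(2x + 9)) < 73/(2·2x) = (73/4)/x.
Thus |(9x + 4)/(2x + 9) − (9/2)| < eps whenever x > (73/4)/eps.
Take M = (73/4)/eps. If x > M then |(9x + 4)/(2x + 9) − (9/2)| < (73/4)/x < eps.

M = (73/4)/eps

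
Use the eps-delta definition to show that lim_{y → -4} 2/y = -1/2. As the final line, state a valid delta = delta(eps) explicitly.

Let eps > 0 be given. We seek delta > 0 such that 0 < |y + 4| < delta implies |2/y + 1/2| < eps.
|2/y + 1/2| = 2·|-4 − y|/(4·|y|) = 2|y + 4|/(4|y|).
Require delta ≤ 2 so that |y| > 4 − 2 = 2, hence 4|y| > 8.
Then |2/y + 1/2| < 2|y + 4|/8, which is < eps when |y + 4| < 4eps.
Take delta = min(2, 4eps). Then 0 < |y + 4| < delta gives both |y + 4| < 2 and |y + 4| < 4eps, so |2/y + 1/2| < eps.

delta = min(2, 4eps)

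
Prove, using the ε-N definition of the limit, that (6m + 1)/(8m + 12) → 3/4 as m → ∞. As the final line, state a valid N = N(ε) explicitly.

N = 1/ε

Let ε > 0 be given. For m ≥ 1, |(6m + 1)/(8m + 12) − (3/4)| = |-64|/(8(8m + 12)) = 64/(8(8m + 12)).
Since 8m + 12 ≥ 8m for m ≥ 1, this is ≤ 64/(8·8m) = 1/m.
So |(6m + 1)/(8m + 12) − (3/4)| < ε whenever m > 1/ε.
Take N = 1/ε. If m > N then |(6m + 1)/(8m + 12) − (3/4)| ≤ 1/m < ε.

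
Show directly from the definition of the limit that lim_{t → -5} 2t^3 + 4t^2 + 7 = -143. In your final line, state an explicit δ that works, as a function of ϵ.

Fix ϵ > 0. We want δ > 0 such that 0 < |t + 5| < δ implies |(2t^3 + 4t^2 + 7) + 143| < ϵ.
(2t^3 + 4t^2 + 7) + 143 = 2t^3 + 4t^2 + 150 = (t + 5)(2t^2 - 6t + 30).
So |(2t^3 + 4t^2 + 7) + 143| = |t + 5|·|2t^2 - 6t + 30|.
Require δ ≤ 1. Then |t + 5| < 1 gives |t| < 6, and by the triangle inequality |2t^2 - 6t + 30| ≤ 2·6^2 + 6·6 + 30 = 138.
Hence |(2t^3 + 4t^2 + 7) + 143| ≤ 138|t + 5| < ϵ provided |t + 5| < ϵ/138.
Take δ = min(1, ϵ/138). Then 0 < |t + 5| < δ gives both |t + 5| < 1 and |t + 5| < ϵ/138, so |(2t^3 + 4t^2 + 7) + 143| < ϵ.

δ = min(1, ϵ/138)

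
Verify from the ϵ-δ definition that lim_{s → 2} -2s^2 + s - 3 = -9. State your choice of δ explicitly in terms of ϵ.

δ = min(1, ϵ/9)

Suppose ϵ > 0. We want δ > 0 such that 0 < |s − 2| < δ implies |(-2s^2 + s - 3) + 9| < ϵ.
(-2s^2 + s - 3) + 9 = -2s^2 + s + 6 = (s − 2)(-2s - 3).
So |(-2s^2 + s - 3) + 9| = |s − 2|·|-2s - 3|.
Require δ ≤ 1. Then |s − 2| < 1 gives |s| < 3, and by the triangle inequality |-2s - 3| ≤ 2·3 + 3 = 9.
Hence |(-2s^2 + s - 3) + 9| ≤ 9|s − 2| < ϵ provided |s − 2| < ϵ/9.
Choosing δ = min(1, ϵ/9) ensures both conditions, hence |(-2s^2 + s - 3) + 9| < ϵ.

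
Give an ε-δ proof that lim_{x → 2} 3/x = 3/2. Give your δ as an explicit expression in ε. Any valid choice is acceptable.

δ = min(1, (2/3)ε)

Suppose ε > 0. We seek δ > 0 such that 0 < |x − 2| < δ implies |3/x − (3/2)| < ε.
|3/x − (3/2)| = 3·|2 − x|/(2·|x|) = 3|x − 2|/(2|x|).
Require δ ≤ 1 so that |x| > 2 − 1 = 1, hence 2|x| > 2.
Then |3/x − (3/2)| < 3|x − 2|/2, which is < ε when |x − 2| < (2/3)ε.
Take δ = min(1, (2/3)ε). Then 0 < |x − 2| < δ gives both |x − 2| < 1 and |x − 2| < (2/3)ε, so |3/x − (3/2)| < ε.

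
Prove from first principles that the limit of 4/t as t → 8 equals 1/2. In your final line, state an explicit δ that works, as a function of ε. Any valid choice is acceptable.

δ = min(4, 8ε)

Let ε > 0 be given. We seek δ > 0 such that 0 < |t − 8| < δ implies |4/t − (1/2)| < ε.
|4/t − (1/2)| = 4·|8 − t|/(8·|t|) = 4|t − 8|/(8|t|).
Require δ ≤ 4 so that |t| > 8 − 4 = 4, hence 8|t| > 32.
Then |4/t − (1/2)| < 4|t − 8|/32, which is < ε when |t − 8| < 8ε.
Take δ = min(4, 8ε). Then 0 < |t − 8| < δ gives both |t − 8| < 4 and |t − 8| < 8ε, so |4/t − (1/2)| < ε.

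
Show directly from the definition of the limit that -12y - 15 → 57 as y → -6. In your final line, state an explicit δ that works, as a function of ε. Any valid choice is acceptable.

Let ε > 0 be given. We need δ > 0 so that 0 < |y + 6| < δ implies |(-12y - 15) − 57| < ε.
|(-12y - 15) − 57| = |-12y - 72| = 12|y + 6|.
Thus it suffices that |y + 6| < ε/12.
Choosing δ = ε/12 gives |(-12y - 15) − 57| = 12|y + 6| < ε whenever |y + 6| < δ.

δ = ε/12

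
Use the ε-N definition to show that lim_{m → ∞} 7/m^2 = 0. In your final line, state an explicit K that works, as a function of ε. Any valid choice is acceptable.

Let ε > 0. For m ≥ 1, |7/m^2 − 0| = 7/m^2.
7/m^2 < ε ⇔ m^2 > 7/ε ⇔ m > (7/ε)^{1/2}.
Take K = (7/ε)^{1/2}. Then m > K implies 7/m^2 < ε.

K = (7/ε)^{1/2}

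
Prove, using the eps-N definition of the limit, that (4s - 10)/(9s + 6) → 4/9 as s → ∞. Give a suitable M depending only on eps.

M = (38/27)/eps

Fix eps > 0. We seek M > 0 such that s > M implies |(4s - 10)/(9s + 6) − (4/9)| < eps.
(4s - 10)/(9s + 6) − (4/9) = (9(4s - 10) − 4(9s + 6)) / (9(9s + 6)) = -114/(9(9s + 6)).
For s > 0 we have 9s + 6 > 9s, so |(4s - 10)/(9s + 6) − (4/9)| = 114/(9(9s + 6)) < 114/(9·9s) = (38/27)/s.
Thus |(4s - 10)/(9s + 6) − (4/9)| < eps whenever s > (38/27)/eps.
Take M = (38/27)/eps. If s > M then |(4s - 10)/(9s + 6) − (4/9)| < (38/27)/s < eps.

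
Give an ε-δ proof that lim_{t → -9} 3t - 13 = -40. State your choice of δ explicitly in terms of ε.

δ = ε/3

Suppose ε > 0. We need δ > 0 so that 0 < |t + 9| < δ implies |(3t - 13) + 40| < ε.
|(3t - 13) + 40| = |3t + 27| = 3|t + 9|.
Thus it suffices that |t + 9| < ε/3.
Take δ = ε/3. If 0 < |t + 9| < δ then |(3t - 13) + 40| = 3|t + 9| < 3·(ε/3) = ε.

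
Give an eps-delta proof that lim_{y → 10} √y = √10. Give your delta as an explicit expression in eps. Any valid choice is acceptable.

delta = min(10, √10·eps)

Fix eps > 0. We want delta > 0 such that 0 < |y − 10| < delta implies |√y − √10| < eps.
Multiplying by the conjugate, |√y − √10| = |y − 10|/(√y + √10).
Restrict delta ≤ 10 so that |y − 10| < 10 forces y > 0, and then √y + √10 > √10.
Hence |√y − √10| < |y − 10|/√10, which is < eps once |y − 10| < √10·eps.
Take delta = min(10, √10·eps). If 0 < |y − 10| < delta then y > 0 and |√y − √10| < |y − 10|/√10 < eps.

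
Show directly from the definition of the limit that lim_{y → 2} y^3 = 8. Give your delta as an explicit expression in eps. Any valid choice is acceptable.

Let eps > 0. We seek delta > 0 with 0 < |y − 2| < delta ⇒ |y^3 − 8| < eps.
Factor: y^3 − 8 = (y − 2)(y^2 + 2y + 4), so |y^3 − 8| = |y − 2|·|y^2 + 2y + 4|.
Restrict delta ≤ 1. Then |y − 2| < 1 gives |y| < 3, so by the triangle inequality |y^2 + 2y + 4| ≤ 3^2 + 2·3 + 4 = 19.
Hence |y^3 − 8| ≤ 19|y − 2|, which is < eps once |y − 2| < eps/19.
Take delta = min(1, eps/19). If 0 < |y − 2| < delta then both bounds hold and |y^3 − 8| ≤ 19|y − 2| < 19·(eps/19) = eps.

delta = min(1, eps/19)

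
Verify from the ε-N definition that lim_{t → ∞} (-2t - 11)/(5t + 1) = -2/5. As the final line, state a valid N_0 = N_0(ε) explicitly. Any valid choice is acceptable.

Suppose ε > 0. We seek N_0 > 0 such that t > N_0 implies |(-2t - 11)/(5t + 1) + 2/5| < ε.
(-2t - 11)/(5t + 1) + 2/5 = (5(-2t - 11) − (-2)(5t + 1)) / (5(5t + 1)) = -53/(5(5t + 1)).
For t > 0 we have 5t + 1 > 5t, so |(-2t - 11)/(5t + 1) + 2/5| = 53/(5(5t + 1)) < 53/(5·5t) = (53/25)/t.
Thus |(-2t - 11)/(5t + 1) + 2/5| < ε whenever t > (53/25)/ε.
Take N_0 = (53/25)/ε. If t > N_0 then |(-2t - 11)/(5t + 1) + 2/5| < (53/25)/t < ε.

N_0 = (53/25)/ε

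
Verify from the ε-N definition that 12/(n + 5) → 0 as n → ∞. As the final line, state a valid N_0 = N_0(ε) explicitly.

N_0 = 12/ε

Fix ε > 0. For n ≥ 1, |12/(n + 5) − 0| = 12/(n + 5) ≤ 12/n.
We need 12/n < ε, i.e. n > 12/ε.
Take N_0 = 12/ε. If n > N_0 then |12/(n + 5)| ≤ 12/n < ε.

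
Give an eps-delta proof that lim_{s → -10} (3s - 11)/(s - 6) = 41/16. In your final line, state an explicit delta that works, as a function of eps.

delta = min(8, (128/7)eps)

Let eps > 0 be given. We want delta > 0 with 0 < |s + 10| < delta ⇒ |(3s - 11)/(s - 6) − (41/16)| < eps.
Combining over a common denominator, (3s - 11)/(s - 6) − (41/16) = [(3s - 11)·(-16) − (-41)·(s - 6)] / [(-16)·(s - 6)] = -7(s + 10) / ((-16)(s - 6)).
So |(3s - 11)/(s - 6) − (41/16)| = 7|s + 10| / (16·|s − 6|).
Restrict delta ≤ 8. Then |s + 10| < 8 gives |s − 6| = |(s + 10) + (-16)| ≥ 16 − 8 = 8.
Hence |(3s - 11)/(s - 6) − (41/16)| < 7|s + 10|/(16·8) = (7/128)|s + 10|, which is < eps once |s + 10| < (128/7)eps.
Take delta = min(8, (128/7)eps). Then 0 < |s + 10| < delta forces both bounds, so |(3s - 11)/(s - 6) − (41/16)| < eps.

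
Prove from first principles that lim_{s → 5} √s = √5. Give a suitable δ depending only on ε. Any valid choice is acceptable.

δ = min(5, √5·ε)

Let ε > 0. We want δ > 0 such that 0 < |s − 5| < δ implies |√s − √5| < ε.
Multiplying by the conjugate, |√s − √5| = |s − 5|/(√s + √5).
Restrict δ ≤ 5 so that |s − 5| < 5 forces s > 0, and then √s + √5 > √5.
Hence |√s − √5| < |s − 5|/√5, which is < ε once |s − 5| < √5·ε.
Take δ = min(5, √5·ε). If 0 < |s − 5| < δ then s > 0 and |√s − √5| < |s − 5|/√5 < ε.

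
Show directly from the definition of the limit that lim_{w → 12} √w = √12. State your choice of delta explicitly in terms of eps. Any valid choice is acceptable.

Suppose eps > 0. We want delta > 0 such that 0 < |w − 12| < delta implies |√w − √12| < eps.
Rationalise: √w − √12 = (w − 12)/(√w + √12), so |√w − √12| = |w − 12|/(√w + √12).
Restrict delta ≤ 12 so that |w − 12| < 12 forces w > 0, and then √w + √12 > √12.
Hence |√w − √12| < |w − 12|/√12, which is < eps once |w − 12| < √12·eps.
Take delta = min(12, √12·eps). If 0 < |w − 12| < delta then w > 0 and |√w − √12| < |w − 12|/√12 < eps.

delta = min(12, √12·eps)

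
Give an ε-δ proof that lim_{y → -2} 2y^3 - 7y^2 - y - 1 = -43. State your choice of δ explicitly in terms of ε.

δ = min(2, ε/97)

Fix ε > 0. We want δ > 0 such that 0 < |y + 2| < δ implies |(2y^3 - 7y^2 - y - 1) + 43| < ε.
(2y^3 - 7y^2 - y - 1) + 43 = 2y^3 - 7y^2 - y + 42 = (y + 2)(2y^2 - 11y + 21).
So |(2y^3 - 7y^2 - y - 1) + 43| = |y + 2|·|2y^2 - 11y + 21|.
Require δ ≤ 2. Then |y + 2| < 2 gives |y| < 4, and by the triangle inequality |2y^2 - 11y + 21| ≤ 2·4^2 + 11·4 + 21 = 97.
Hence |(2y^3 - 7y^2 - y - 1) + 43| ≤ 97|y + 2| < ε provided |y + 2| < ε/97.
Take δ = min(2, ε/97). Then 0 < |y + 2| < δ gives both |y + 2| < 2 and |y + 2| < ε/97, so |(2y^3 - 7y^2 - y - 1) + 43| < ε.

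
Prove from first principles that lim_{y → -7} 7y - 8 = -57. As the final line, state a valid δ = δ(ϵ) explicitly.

Let ϵ > 0. We need δ > 0 so that 0 < |y + 7| < δ implies |(7y - 8) + 57| < ϵ.
|(7y - 8) + 57| = |7y + 49| = 7|y + 7|.
Thus it suffices that |y + 7| < ϵ/7.
Choosing δ = ϵ/7 gives |(7y - 8) + 57| = 7|y + 7| < ϵ whenever |y + 7| < δ.

δ = ϵ/7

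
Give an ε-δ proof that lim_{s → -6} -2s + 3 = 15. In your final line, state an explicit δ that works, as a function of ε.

δ = ε/2

Let ε > 0. We need δ > 0 so that 0 < |s + 6| < δ implies |(-2s + 3) − 15| < ε.
Since (-2s + 3) − 15 = -2(s + 6), we have |(-2s + 3) − 15| = 2|s + 6|.
Thus it suffices that |s + 6| < ε/2.
Choosing δ = ε/2 gives |(-2s + 3) − 15| = 2|s + 6| < ε whenever |s + 6| < δ.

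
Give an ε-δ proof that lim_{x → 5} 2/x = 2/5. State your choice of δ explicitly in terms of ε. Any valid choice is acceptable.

Suppose ε > 0. We seek δ > 0 such that 0 < |x − 5| < δ implies |2/x − (2/5)| < ε.
|2/x − (2/5)| = 2·|5 − x|/(5·|x|) = 2|x − 5|/(5|x|).
Restrict δ ≤ 5/2. Then |x − 5| < 5/2 gives |x| > 5/2, so 5|x| > 25/2.
Then |2/x − (2/5)| < 2|x − 5|/(25/2), which is < ε when |x − 5| < (25/4)ε.
Take δ = min(5/2, (25/4)ε). Then 0 < |x − 5| < δ gives both |x − 5| < 5/2 and |x − 5| < (25/4)ε, so |2/x − (2/5)| < ε.

δ = min(5/2, (25/4)ε)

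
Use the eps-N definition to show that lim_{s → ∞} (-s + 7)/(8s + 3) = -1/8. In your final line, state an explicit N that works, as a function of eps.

N = (59/64)/eps

Let eps > 0. We seek N > 0 such that s > N implies |(-s + 7)/(8s + 3) + 1/8| < eps.
(-s + 7)/(8s + 3) + 1/8 = (8(-s + 7) − (-1)(8s + 3)) / (8(8s + 3)) = 59/(8(8s + 3)).
For s > 0 we have 8s + 3 > 8s, so |(-s + 7)/(8s + 3) + 1/8| = 59/(8(8s + 3)) < 59/(8·8s) = (59/64)/s.
Thus |(-s + 7)/(8s + 3) + 1/8| < eps whenever s > (59/64)/eps.
Take N = (59/64)/eps. If s > N then |(-s + 7)/(8s + 3) + 1/8| < (59/64)/s < eps.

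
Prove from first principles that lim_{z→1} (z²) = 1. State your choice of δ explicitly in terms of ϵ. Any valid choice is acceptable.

Let ϵ > 0 be given. We seek δ > 0 with 0 < |z − 1| < δ ⇒ |z² − 1| < ϵ.
Factor: z² − 1 = (z − 1)(z + 1), so |z² − 1| = |z − 1|·|z + 1|.
Impose δ ≤ 1 so that |z| < 2; then |z + 1| ≤ 3.
Hence |z² − 1| ≤ 3|z − 1|, which is < ϵ once |z − 1| < ϵ/3.
Take δ = min(1, ϵ/3). If 0 < |z − 1| < δ then both bounds hold and |z² − 1| ≤ 3|z − 1| < 3·(ϵ/3) = ϵ.

δ = min(1, ϵ/3)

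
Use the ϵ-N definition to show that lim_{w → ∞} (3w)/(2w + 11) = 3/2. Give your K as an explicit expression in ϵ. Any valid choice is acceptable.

Let ϵ > 0 be given. We seek K > 0 such that w > K implies |(3w)/(2w + 11) − (3/2)| < ϵ.
(3w)/(2w + 11) − (3/2) = (2(3w) − 3(2w + 11)) / (2(2w + 11)) = -33/(2(2w + 11)).
For w > 0 we have 2w + 11 > 2w, so |(3w)/(2w + 11) − (3/2)| = 33/(2(2w + 11)) < 33/(2·2w) = (33/4)/w.
Thus |(3w)/(2w + 11) − (3/2)| < ϵ whenever w > (33/4)/ϵ.
Take K = (33/4)/ϵ. If w > K then |(3w)/(2w + 11) − (3/2)| < (33/4)/w < ϵ.

K = (33/4)/ϵ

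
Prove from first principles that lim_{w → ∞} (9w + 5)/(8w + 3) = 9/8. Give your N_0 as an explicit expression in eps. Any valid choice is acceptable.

N_0 = (13/64)/eps

Fix eps > 0. We seek N_0 > 0 such that w > N_0 implies |(9w + 5)/(8w + 3) − (9/8)| < eps.
(9w + 5)/(8w + 3) − (9/8) = (8(9w + 5) − 9(8w + 3)) / (8(8w + 3)) = 13/(8(8w + 3)).
For w > 0 we have 8w + 3 > 8w, so |(9w + 5)/(8w + 3) − (9/8)| = 13/(8(8w + 3)) < 13/(8·8w) = (13/64)/w.
Thus |(9w + 5)/(8w + 3) − (9/8)| < eps whenever w > (13/64)/eps.
Take N_0 = (13/64)/eps. If w > N_0 then |(9w + 5)/(8w + 3) − (9/8)| < (13/64)/w < eps.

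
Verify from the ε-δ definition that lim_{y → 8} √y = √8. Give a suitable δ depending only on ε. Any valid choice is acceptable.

δ = min(8, √8·ε)

Suppose ε > 0. We want δ > 0 such that 0 < |y − 8| < δ implies |√y − √8| < ε.
Multiplying by the conjugate, |√y − √8| = |y − 8|/(√y + √8).
Restrict δ ≤ 8 so that |y − 8| < 8 forces y > 0, and then √y + √8 > √8.
Hence |√y − √8| < |y − 8|/√8, which is < ε once |y − 8| < √8·ε.
Take δ = min(8, √8·ε). If 0 < |y − 8| < δ then y > 0 and |√y − √8| < |y − 8|/√8 < ε.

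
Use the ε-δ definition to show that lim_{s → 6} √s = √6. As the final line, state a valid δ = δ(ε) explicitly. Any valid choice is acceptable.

Let ε > 0 be given. We want δ > 0 such that 0 < |s − 6| < δ implies |√s − √6| < ε.
Multiplying by the conjugate, |√s − √6| = |s − 6|/(√s + √6).
Restrict δ ≤ 6 so that |s − 6| < 6 forces s > 0, and then √s + √6 > √6.
Hence |√s − √6| < |s − 6|/√6, which is < ε once |s − 6| < √6·ε.
Take δ = min(6, √6·ε). If 0 < |s − 6| < δ then s > 0 and |√s − √6| < |s − 6|/√6 < ε.

δ = min(6, √6·ε)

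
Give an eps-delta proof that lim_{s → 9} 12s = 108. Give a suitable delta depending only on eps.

delta = eps/12

Let eps > 0 be given. We need delta > 0 so that 0 < |s − 9| < delta implies |(12s) − 108| < eps.
|(12s) − 108| = |12s - 108| = 12|s − 9|.
Thus it suffices that |s − 9| < eps/12.
Choosing delta = eps/12 gives |(12s) − 108| = 12|s − 9| < eps whenever |s − 9| < delta.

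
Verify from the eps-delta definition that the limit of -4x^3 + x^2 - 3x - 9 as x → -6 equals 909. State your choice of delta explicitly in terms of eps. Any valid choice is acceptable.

delta = min(1, eps/524)

Let eps > 0. We want delta > 0 such that 0 < |x + 6| < delta implies |(-4x^3 + x^2 - 3x - 9) − 909| < eps.
(-4x^3 + x^2 - 3x - 9) − 909 = -4x^3 + x^2 - 3x - 918 = (x + 6)(-4x^2 + 25x - 153).
So |(-4x^3 + x^2 - 3x - 9) − 909| = |x + 6|·|-4x^2 + 25x - 153|.
Require delta ≤ 1. Then |x + 6| < 1 gives |x| < 7, and by the triangle inequality |-4x^2 + 25x - 153| ≤ 4·7^2 + 25·7 + 153 = 524.
Hence |(-4x^3 + x^2 - 3x - 9) − 909| ≤ 524|x + 6| < eps provided |x + 6| < eps/524.
Choosing delta = min(1, eps/524) ensures both conditions, hence |(-4x^3 + x^2 - 3x - 9) − 909| < eps.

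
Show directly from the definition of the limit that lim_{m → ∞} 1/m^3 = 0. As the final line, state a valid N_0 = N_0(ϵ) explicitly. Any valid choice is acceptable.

Let ϵ > 0 be given. For m ≥ 1, |1/m^3 − 0| = 1/m^3.
1/m^3 < ϵ ⇔ m^3 > 1/ϵ ⇔ m > (1/ϵ)^{1/3}.
Take N_0 = (1/ϵ)^{1/3}. Then m > N_0 implies 1/m^3 < ϵ.

N_0 = (1/ϵ)^{1/3}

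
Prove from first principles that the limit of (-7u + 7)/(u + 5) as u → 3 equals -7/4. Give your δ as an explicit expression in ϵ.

δ = min(4, (16/21)ϵ)

Fix ϵ > 0. We want δ > 0 with 0 < |u − 3| < δ ⇒ |(-7u + 7)/(u + 5) + 7/4| < ϵ.
Combining over a common denominator, (-7u + 7)/(u + 5) + 7/4 = [(-7u + 7)·8 − (-14)·(u + 5)] / [8·(u + 5)] = -42(u − 3) / (8(u + 5)).
So |(-7u + 7)/(u + 5) + 7/4| = 42|u − 3| / (8·|u + 5|).
Restrict δ ≤ 4. Then |u − 3| < 4 gives |u + 5| = |(u − 3) + 8| ≥ 8 − 4 = 4.
Hence |(-7u + 7)/(u + 5) + 7/4| < 42|u − 3|/(8·4) = (21/16)|u − 3|, which is < ϵ once |u − 3| < (16/21)ϵ.
Take δ = min(4, (16/21)ϵ). Then 0 < |u − 3| < δ forces both bounds, so |(-7u + 7)/(u + 5) + 7/4| < ϵ.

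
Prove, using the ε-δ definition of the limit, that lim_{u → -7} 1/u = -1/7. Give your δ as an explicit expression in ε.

δ = min(7/2, (49/2)ε)

Let ε > 0. We seek δ > 0 such that 0 < |u + 7| < δ implies |1/u + 1/7| < ε.
|1/u + 1/7| = |-7 − u|/(7·|u|) = |u + 7|/(7|u|).
Restrict δ ≤ 7/2. Then |u + 7| < 7/2 gives |u| > 7/2, so 7|u| > 49/2.
Then |1/u + 1/7| < |u + 7|/(49/2), which is < ε when |u + 7| < (49/2)ε.
Take δ = min(7/2, (49/2)ε). Then 0 < |u + 7| < δ gives both |u + 7| < 7/2 and |u + 7| < (49/2)ε, so |1/u + 1/7| < ε.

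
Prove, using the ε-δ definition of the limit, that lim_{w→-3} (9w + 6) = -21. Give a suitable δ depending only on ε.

Let ε > 0. We need δ > 0 so that 0 < |w + 3| < δ implies |(9w + 6) + 21| < ε.
Since (9w + 6) + 21 = 9(w + 3), we have |(9w + 6) + 21| = 9|w + 3|.
So 9|w + 3| < ε exactly when |w + 3| < ε/9.
Take δ = ε/9. If 0 < |w + 3| < δ then |(9w + 6) + 21| = 9|w + 3| < 9·(ε/9) = ε.

δ = ε/9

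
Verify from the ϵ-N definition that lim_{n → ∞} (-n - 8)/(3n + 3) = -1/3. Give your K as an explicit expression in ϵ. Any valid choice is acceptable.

K = (7/3)/ϵ

Suppose ϵ > 0. For n ≥ 1, |(-n - 8)/(3n + 3) + 1/3| = |-21|/(3(3n + 3)) = 21/(3(3n + 3)).
Since 3n + 3 ≥ 3n for n ≥ 1, this is ≤ 21/(3·3n) = (7/3)/n.
So |(-n - 8)/(3n + 3) + 1/3| < ϵ whenever n > (7/3)/ϵ.
Take K = (7/3)/ϵ. If n > K then |(-n - 8)/(3n + 3) + 1/3| ≤ (7/3)/n < ϵ.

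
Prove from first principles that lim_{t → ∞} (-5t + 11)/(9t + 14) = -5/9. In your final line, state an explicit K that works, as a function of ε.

Fix ε > 0. We seek K > 0 such that t > K implies |(-5t + 11)/(9t + 14) + 5/9| < ε.
(-5t + 11)/(9t + 14) + 5/9 = (9(-5t + 11) − (-5)(9t + 14)) / (9(9t + 14)) = 169/(9(9t + 14)).
For t > 0 we have 9t + 14 > 9t, so |(-5t + 11)/(9t + 14) + 5/9| = 169/(9(9t + 14)) < 169/(9·9t) = (169/81)/t.
Thus |(-5t + 11)/(9t + 14) + 5/9| < ε whenever t > (169/81)/ε.
Take K = (169/81)/ε. If t > K then |(-5t + 11)/(9t + 14) + 5/9| < (169/81)/t < ε.

K = (169/81)/ε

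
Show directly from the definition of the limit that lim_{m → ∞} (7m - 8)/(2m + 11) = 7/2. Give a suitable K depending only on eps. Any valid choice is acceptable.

Let eps > 0. For m ≥ 1, |(7m - 8)/(2m + 11) − (7/2)| = |-93|/(2(2m + 11)) = 93/(2(2m + 11)).
Since 2m + 11 ≥ 2m for m ≥ 1, this is ≤ 93/(2·2m) = (93/4)/m.
So |(7m - 8)/(2m + 11) − (7/2)| < eps whenever m > (93/4)/eps.
Take K = (93/4)/eps. If m > K then |(7m - 8)/(2m + 11) − (7/2)| ≤ (93/4)/m < eps.

K = (93/4)/eps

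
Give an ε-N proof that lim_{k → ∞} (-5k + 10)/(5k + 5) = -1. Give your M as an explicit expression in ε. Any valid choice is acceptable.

Suppose ε > 0. For k ≥ 1, |(-5k + 10)/(5k + 5) + 1| = |75|/(5(5k + 5)) = 75/(5(5k + 5)).
Since 5k + 5 ≥ 5k for k ≥ 1, this is ≤ 75/(5·5k) = 3/k.
So |(-5k + 10)/(5k + 5) + 1| < ε whenever k > 3/ε.
Take M = 3/ε. If k > M then |(-5k + 10)/(5k + 5) + 1| ≤ 3/k < ε.

M = 3/ε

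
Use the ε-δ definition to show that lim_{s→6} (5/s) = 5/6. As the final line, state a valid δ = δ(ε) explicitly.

Suppose ε > 0. We seek δ > 0 such that 0 < |s − 6| < δ implies |5/s − (5/6)| < ε.
|5/s − (5/6)| = 5·|6 − s|/(6·|s|) = 5|s − 6|/(6|s|).
Require δ ≤ 3 so that |s| > 6 − 3 = 3, hence 6|s| > 18.
Then |5/s − (5/6)| < 5|s − 6|/18, which is < ε when |s − 6| < (18/5)ε.
Take δ = min(3, (18/5)ε). Then 0 < |s − 6| < δ gives both |s − 6| < 3 and |s − 6| < (18/5)ε, so |5/s − (5/6)| < ε.

δ = min(3, (18/5)ε)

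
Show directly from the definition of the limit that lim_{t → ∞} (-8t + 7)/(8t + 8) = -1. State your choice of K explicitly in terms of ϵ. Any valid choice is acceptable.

K = (15/8)/ϵ

Let ϵ > 0. We seek K > 0 such that t > K implies |(-8t + 7)/(8t + 8) + 1| < ϵ.
(-8t + 7)/(8t + 8) + 1 = (8(-8t + 7) − (-8)(8t + 8)) / (8(8t + 8)) = 120/(8(8t + 8)).
For t > 0 we have 8t + 8 > 8t, so |(-8t + 7)/(8t + 8) + 1| = 120/(8(8t + 8)) < 120/(8·8t) = (15/8)/t.
Thus |(-8t + 7)/(8t + 8) + 1| < ϵ whenever t > (15/8)/ϵ.
Take K = (15/8)/ϵ. If t > K then |(-8t + 7)/(8t + 8) + 1| < (15/8)/t < ϵ.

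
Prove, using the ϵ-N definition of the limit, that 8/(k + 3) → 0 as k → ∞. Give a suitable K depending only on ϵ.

K = 8/ϵ

Let ϵ > 0. For k ≥ 1, |8/(k + 3) − 0| = 8/(k + 3) ≤ 8/k.
We need 8/k < ϵ, i.e. k > 8/ϵ.
Take K = 8/ϵ. If k > K then |8/(k + 3)| ≤ 8/k < ϵ.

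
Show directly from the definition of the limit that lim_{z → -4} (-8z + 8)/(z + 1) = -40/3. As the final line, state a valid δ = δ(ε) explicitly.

Fix ε > 0. We want δ > 0 with 0 < |z + 4| < δ ⇒ |(-8z + 8)/(z + 1) + 40/3| < ε.
Combining over a common denominator, (-8z + 8)/(z + 1) + 40/3 = [(-8z + 8)·(-3) − 40·(z + 1)] / [(-3)·(z + 1)] = -16(z + 4) / ((-3)(z + 1)).
So |(-8z + 8)/(z + 1) + 40/3| = 16|z + 4| / (3·|z + 1|).
Require δ ≤ 3/2, so |z + 1| ≥ |-3| − |z + 4| > 3 − 3/2 = 3/2.
Hence |(-8z + 8)/(z + 1) + 40/3| < 16|z + 4|/(3·(3/2)) = (32/9)|z + 4|, which is < ε once |z + 4| < (9/32)ε.
Take δ = min(3/2, (9/32)ε). Then 0 < |z + 4| < δ forces both bounds, so |(-8z + 8)/(z + 1) + 40/3| < ε.

δ = min(3/2, (9/32)ε)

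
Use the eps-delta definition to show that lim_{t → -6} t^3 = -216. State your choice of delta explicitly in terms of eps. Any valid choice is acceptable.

delta = min(1, eps/127)

Suppose eps > 0. We seek delta > 0 with 0 < |t + 6| < delta ⇒ |t^3 + 216| < eps.
Factor: t^3 + 216 = (t + 6)(t^2 - 6t + 36), so |t^3 + 216| = |t + 6|·|t^2 - 6t + 36|.
Impose delta ≤ 1 so that |t| < 7; then |t^2 - 6t + 36| ≤ 127.
Hence |t^3 + 216| ≤ 127|t + 6|, which is < eps once |t + 6| < eps/127.
Take delta = min(1, eps/127). If 0 < |t + 6| < delta then both bounds hold and |t^3 + 216| ≤ 127|t + 6| < 127·(eps/127) = eps.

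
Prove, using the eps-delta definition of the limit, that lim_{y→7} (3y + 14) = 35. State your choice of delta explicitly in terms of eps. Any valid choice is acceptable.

delta = eps/3

Let eps > 0 be given. We need delta > 0 so that 0 < |y − 7| < delta implies |(3y + 14) − 35| < eps.
Since (3y + 14) − 35 = 3(y − 7), we have |(3y + 14) − 35| = 3|y − 7|.
Thus it suffices that |y − 7| < eps/3.
Take delta = eps/3. If 0 < |y − 7| < delta then |(3y + 14) − 35| = 3|y − 7| < 3·(eps/3) = eps.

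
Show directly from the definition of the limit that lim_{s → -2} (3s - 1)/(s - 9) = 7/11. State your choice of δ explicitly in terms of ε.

δ = min(11/2, (121/52)ε)

Let ε > 0. We want δ > 0 with 0 < |s + 2| < δ ⇒ |(3s - 1)/(s - 9) − (7/11)| < ε.
Combining over a common denominator, (3s - 1)/(s - 9) − (7/11) = [(3s - 1)·(-11) − (-7)·(s - 9)] / [(-11)·(s - 9)] = -26(s + 2) / ((-11)(s - 9)).
So |(3s - 1)/(s - 9) − (7/11)| = 26|s + 2| / (11·|s − 9|).
Require δ ≤ 11/2, so |s − 9| ≥ |-11| − |s + 2| > 11 − 11/2 = 11/2.
Hence |(3s - 1)/(s - 9) − (7/11)| < 26|s + 2|/(11·(11/2)) = (52/121)|s + 2|, which is < ε once |s + 2| < (121/52)ε.
Take δ = min(11/2, (121/52)ε). Then 0 < |s + 2| < δ forces both bounds, so |(3s - 1)/(s - 9) − (7/11)| < ε.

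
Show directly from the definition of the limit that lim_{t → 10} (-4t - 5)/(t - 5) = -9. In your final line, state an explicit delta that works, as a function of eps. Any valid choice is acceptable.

Let eps > 0. We want delta > 0 with 0 < |t − 10| < delta ⇒ |(-4t - 5)/(t - 5) + 9| < eps.
Combining over a common denominator, (-4t - 5)/(t - 5) + 9 = [(-4t - 5)·5 − (-45)·(t - 5)] / [5·(t - 5)] = 25(t − 10) / (5(t - 5)).
So |(-4t - 5)/(t - 5) + 9| = 25|t − 10| / (5·|t − 5|).
Restrict delta ≤ 5/2. Then |t − 10| < 5/2 gives |t − 5| = |(t − 10) + 5| ≥ 5 − 5/2 = 5/2.
Hence |(-4t - 5)/(t - 5) + 9| < 25|t − 10|/(5·(5/2)) = 2|t − 10|, which is < eps once |t − 10| < (1/2)eps.
Take delta = min(5/2, (1/2)eps). Then 0 < |t − 10| < delta forces both bounds, so |(-4t - 5)/(t - 5) + 9| < eps.

delta = min(5/2, (1/2)eps)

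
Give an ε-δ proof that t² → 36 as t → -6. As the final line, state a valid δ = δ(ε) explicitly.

δ = min(2, ε/14)

Suppose ε > 0. We seek δ > 0 with 0 < |t + 6| < δ ⇒ |t² − 36| < ε.
Factor: t² − 36 = (t + 6)(t - 6), so |t² − 36| = |t + 6|·|t - 6|.
Restrict δ ≤ 2. Then |t + 6| < 2 gives |t| < 8, so by the triangle inequality |t - 6| ≤ 8 + 6 = 14.
Hence |t² − 36| ≤ 14|t + 6|, which is < ε once |t + 6| < ε/14.
Take δ = min(2, ε/14). If 0 < |t + 6| < δ then both bounds hold and |t² − 36| ≤ 14|t + 6| < 14·(ε/14) = ε.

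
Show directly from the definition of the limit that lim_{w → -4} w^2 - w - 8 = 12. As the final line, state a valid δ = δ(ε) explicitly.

δ = min(2, ε/11)

Suppose ε > 0. We want δ > 0 such that 0 < |w + 4| < δ implies |(w^2 - w - 8) − 12| < ε.
(w^2 - w - 8) − 12 = w^2 - w - 20 = (w + 4)(w - 5).
So |(w^2 - w - 8) − 12| = |w + 4|·|w - 5|.
Require δ ≤ 2. Then |w + 4| < 2 gives |w| < 6, and by the triangle inequality |w - 5| ≤ 6 + 5 = 11.
Hence |(w^2 - w - 8) − 12| ≤ 11|w + 4| < ε provided |w + 4| < ε/11.
Take δ = min(2, ε/11). Then 0 < |w + 4| < δ gives both |w + 4| < 2 and |w + 4| < ε/11, so |(w^2 - w - 8) − 12| < ε.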